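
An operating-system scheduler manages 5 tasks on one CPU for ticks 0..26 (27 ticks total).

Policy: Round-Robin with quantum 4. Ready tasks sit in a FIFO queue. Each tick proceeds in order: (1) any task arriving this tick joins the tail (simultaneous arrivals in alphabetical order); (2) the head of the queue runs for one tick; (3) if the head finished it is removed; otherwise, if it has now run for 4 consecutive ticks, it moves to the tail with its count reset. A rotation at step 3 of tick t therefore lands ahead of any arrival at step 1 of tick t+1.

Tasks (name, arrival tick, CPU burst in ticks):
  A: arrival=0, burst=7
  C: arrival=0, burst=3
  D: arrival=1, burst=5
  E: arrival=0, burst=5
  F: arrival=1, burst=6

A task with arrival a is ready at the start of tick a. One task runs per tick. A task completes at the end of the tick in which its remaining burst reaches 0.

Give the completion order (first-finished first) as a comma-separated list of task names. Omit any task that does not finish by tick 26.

t=0: queue=[A,C,E] q_used=0 → run A
t=1: queue=[A,C,E,D,F] q_used=1 → run A
t=2: queue=[A,C,E,D,F] q_used=2 → run A
t=3: queue=[A,C,E,D,F] q_used=3 → run A
t=4: queue=[C,E,D,F,A] q_used=0 → run C
t=5: queue=[C,E,D,F,A] q_used=1 → run C
t=6: queue=[C,E,D,F,A] q_used=2 → run C
t=7: queue=[E,D,F,A] q_used=0 → run E
t=8: queue=[E,D,F,A] q_used=1 → run E
t=9: queue=[E,D,F,A] q_used=2 → run E
t=10: queue=[E,D,F,A] q_used=3 → run E
t=11: queue=[D,F,A,E] q_used=0 → run D
t=12: queue=[D,F,A,E] q_used=1 → run D
t=13: queue=[D,F,A,E] q_used=2 → run D
t=14: queue=[D,F,A,E] q_used=3 → run D
t=15: queue=[F,A,E,D] q_used=0 → run F
t=16: queue=[F,A,E,D] q_used=1 → run F
t=17: queue=[F,A,E,D] q_used=2 → run F
t=18: queue=[F,A,E,D] q_used=3 → run F
t=19: queue=[A,E,D,F] q_used=0 → run A
t=20: queue=[A,E,D,F] q_used=1 → run A
t=21: queue=[A,E,D,F] q_used=2 → run A
t=22: queue=[E,D,F] q_used=0 → run E
t=23: queue=[D,F] q_used=0 → run D
t=24: queue=[F] q_used=0 → run F
t=25: queue=[F] q_used=1 → run F
t=26: (idle)

completion order = C, A, E, D, F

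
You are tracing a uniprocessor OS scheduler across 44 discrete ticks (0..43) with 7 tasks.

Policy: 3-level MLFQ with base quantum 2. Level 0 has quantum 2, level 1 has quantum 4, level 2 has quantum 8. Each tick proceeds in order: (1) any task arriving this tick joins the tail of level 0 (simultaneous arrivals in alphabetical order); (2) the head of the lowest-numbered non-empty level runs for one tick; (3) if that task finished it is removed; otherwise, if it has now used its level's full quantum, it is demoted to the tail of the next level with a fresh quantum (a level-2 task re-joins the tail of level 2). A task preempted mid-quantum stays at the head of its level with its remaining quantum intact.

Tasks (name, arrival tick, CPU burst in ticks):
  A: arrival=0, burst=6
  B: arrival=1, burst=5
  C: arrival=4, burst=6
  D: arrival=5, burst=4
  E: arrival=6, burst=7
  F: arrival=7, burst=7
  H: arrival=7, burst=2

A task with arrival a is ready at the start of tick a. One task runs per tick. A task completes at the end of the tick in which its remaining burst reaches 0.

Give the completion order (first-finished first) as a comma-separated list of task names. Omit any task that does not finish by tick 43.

t=0: L0/L1/L2 = A/-/- → run A
t=1: L0/L1/L2 = AB/-/- → run A
t=2: L0/L1/L2 = B/A/- → run B
t=3: L0/L1/L2 = B/A/- → run B
t=4: L0/L1/L2 = C/AB/- → run C
t=5: L0/L1/L2 = CD/AB/- → run C
t=6: L0/L1/L2 = DE/ABC/- → run D
t=7: L0/L1/L2 = DEFH/ABC/- → run D
t=8: L0/L1/L2 = EFH/ABCD/- → run E
t=9: L0/L1/L2 = EFH/ABCD/- → run E
t=10: L0/L1/L2 = FH/ABCDE/- → run F
t=11: L0/L1/L2 = FH/ABCDE/- → run F
t=12: L0/L1/L2 = H/ABCDEF/- → run H
t=13: L0/L1/L2 = H/ABCDEF/- → run H
t=14: L0/L1/L2 = -/ABCDEF/- → run A
t=15: L0/L1/L2 = -/ABCDEF/- → run A
t=16: L0/L1/L2 = -/ABCDEF/- → run A
t=17: L0/L1/L2 = -/ABCDEF/- → run A
t=18: L0/L1/L2 = -/BCDEF/- → run B
t=19: L0/L1/L2 = -/BCDEF/- → run B
t=20: L0/L1/L2 = -/BCDEF/- → run B
t=21: L0/L1/L2 = -/CDEF/- → run C
t=22: L0/L1/L2 = -/CDEF/- → run C
t=23: L0/L1/L2 = -/CDEF/- → run C
t=24: L0/L1/L2 = -/CDEF/- → run C
t=25: L0/L1/L2 = -/DEF/- → run D
t=26: L0/L1/L2 = -/DEF/- → run D
t=27: L0/L1/L2 = -/EF/- → run E
t=28: L0/L1/L2 = -/EF/- → run E
t=29: L0/L1/L2 = -/EF/- → run E
t=30: L0/L1/L2 = -/EF/- → run E
t=31: L0/L1/L2 = -/F/E → run F
t=32: L0/L1/L2 = -/F/E → run F
t=33: L0/L1/L2 = -/F/E → run F
t=34: L0/L1/L2 = -/F/E → run F
t=35: L0/L1/L2 = -/-/EF → run E
t=36: L0/L1/L2 = -/-/F → run F
t=37: (idle)
t=38: (idle)
t=39: (idle)
t=40: (idle)
t=41: (idle)
t=42: (idle)
t=43: (idle)

completion order = H, A, B, C, D, E, F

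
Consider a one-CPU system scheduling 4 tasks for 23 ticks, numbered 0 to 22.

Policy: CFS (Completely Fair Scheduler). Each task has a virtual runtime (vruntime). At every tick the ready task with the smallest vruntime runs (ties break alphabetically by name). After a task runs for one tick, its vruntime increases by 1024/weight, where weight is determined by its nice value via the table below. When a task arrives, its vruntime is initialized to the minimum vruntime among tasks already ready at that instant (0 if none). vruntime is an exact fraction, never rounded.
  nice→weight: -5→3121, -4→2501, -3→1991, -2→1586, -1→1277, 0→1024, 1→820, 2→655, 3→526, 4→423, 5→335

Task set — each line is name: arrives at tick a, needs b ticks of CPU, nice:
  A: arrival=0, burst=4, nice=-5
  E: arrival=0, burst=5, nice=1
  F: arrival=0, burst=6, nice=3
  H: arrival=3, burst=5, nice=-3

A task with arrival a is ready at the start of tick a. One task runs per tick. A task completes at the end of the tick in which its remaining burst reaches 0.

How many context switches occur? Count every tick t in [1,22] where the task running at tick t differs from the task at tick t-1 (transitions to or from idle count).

t=0: vr[A=0 E=0 F=0] → run A
t=1: vr[A=1024/3121 E=0 F=0] → run E
t=2: vr[A=1024/3121 E=256/205 F=0] → run F
t=3: vr[A=1024/3121 E=256/205 F=512/263 H=1024/3121] → run A
t=4: vr[A=2048/3121 E=256/205 F=512/263 H=1024/3121] → run H
t=5: vr[A=2048/3121 E=256/205 F=512/263 H=5234688/6213911] → run A
t=6: vr[A=3072/3121 E=256/205 F=512/263 H=5234688/6213911] → run H
t=7: vr[A=3072/3121 E=256/205 F=512/263 H=8430592/6213911] → run A
t=8: vr[E=256/205 F=512/263 H=8430592/6213911] → run E
t=9: vr[E=512/205 F=512/263 H=8430592/6213911] → run H
t=10: vr[E=512/205 F=512/263 H=11626496/6213911] → run H
t=11: vr[E=512/205 F=512/263 H=14822400/6213911] → run F
t=12: vr[E=512/205 F=1024/263 H=14822400/6213911] → run H
t=13: vr[E=512/205 F=1024/263] → run E
t=14: vr[E=768/205 F=1024/263] → run E
t=15: vr[E=1024/205 F=1024/263] → run F
t=16: vr[E=1024/205 F=1536/263] → run E
t=17: vr[F=1536/263] → run F
t=18: vr[F=2048/263] → run F
t=19: vr[F=2560/263] → run F
t=20: (idle)
t=21: (idle)
t=22: (idle)

context switches = 16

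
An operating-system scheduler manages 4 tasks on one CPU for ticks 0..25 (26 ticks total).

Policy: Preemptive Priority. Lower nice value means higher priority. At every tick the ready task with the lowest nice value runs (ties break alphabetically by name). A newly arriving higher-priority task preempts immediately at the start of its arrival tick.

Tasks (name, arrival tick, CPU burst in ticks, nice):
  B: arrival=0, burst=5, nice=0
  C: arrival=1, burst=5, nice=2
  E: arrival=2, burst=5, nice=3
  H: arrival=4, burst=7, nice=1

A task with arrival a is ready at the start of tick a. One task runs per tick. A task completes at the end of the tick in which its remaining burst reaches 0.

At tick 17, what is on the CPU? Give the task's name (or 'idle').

t=0: ready={B} → run B
t=1: ready={B,C} → run B
t=2: ready={B,C,E} → run B
t=3: ready={B,C,E} → run B
t=4: ready={B,C,E,H} → run B
t=5: ready={C,E,H} → run H
t=6: ready={C,E,H} → run H
t=7: ready={C,E,H} → run H
t=8: ready={C,E,H} → run H
t=9: ready={C,E,H} → run H
t=10: ready={C,E,H} → run H
t=11: ready={C,E,H} → run H
t=12: ready={C,E} → run C
t=13: ready={C,E} → run C
t=14: ready={C,E} → run C
t=15: ready={C,E} → run C
t=16: ready={C,E} → run C
t=17: ready={E} → run E
t=18: ready={E} → run E
t=19: ready={E} → run E
t=20: ready={E} → run E
t=21: ready={E} → run E
t=22: (idle)
t=23: (idle)
t=24: (idle)
t=25: (idle)

running at tick 17 = E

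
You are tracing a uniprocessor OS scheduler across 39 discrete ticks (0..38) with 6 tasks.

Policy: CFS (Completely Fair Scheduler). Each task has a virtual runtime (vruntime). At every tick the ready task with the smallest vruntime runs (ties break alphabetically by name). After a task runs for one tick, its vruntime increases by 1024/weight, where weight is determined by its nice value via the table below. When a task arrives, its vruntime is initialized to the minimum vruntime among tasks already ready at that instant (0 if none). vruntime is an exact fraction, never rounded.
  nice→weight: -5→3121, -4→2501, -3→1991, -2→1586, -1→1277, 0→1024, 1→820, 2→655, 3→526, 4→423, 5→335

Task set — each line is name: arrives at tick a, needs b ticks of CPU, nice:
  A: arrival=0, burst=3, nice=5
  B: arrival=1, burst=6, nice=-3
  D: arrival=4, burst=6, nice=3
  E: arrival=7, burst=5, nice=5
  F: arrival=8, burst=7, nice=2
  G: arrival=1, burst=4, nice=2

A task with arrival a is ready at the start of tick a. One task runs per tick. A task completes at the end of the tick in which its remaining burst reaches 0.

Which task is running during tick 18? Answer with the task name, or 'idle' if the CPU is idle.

t=0: vr[A=0] → run A
t=1: vr[A=1024/335 B=1024/335 G=1024/335] → run A
t=2: vr[A=2048/335 B=1024/335 G=1024/335] → run B
t=3: vr[A=2048/335 B=2381824/666985 G=1024/335] → run G
t=4: vr[A=2048/335 B=2381824/666985 D=2381824/666985 G=202752/43885] → run B
t=5: vr[A=2048/335 B=2724864/666985 D=2381824/666985 G=202752/43885] → run D
t=6: vr[A=2048/335 B=2724864/666985 D=967916032/175417055 G=202752/43885] → run B
t=7: vr[A=2048/335 B=3067904/666985 D=967916032/175417055 E=3067904/666985 G=202752/43885] → run B
t=8: vr[A=2048/335 B=3410944/666985 D=967916032/175417055 E=3067904/666985 F=3067904/666985 G=202752/43885] → run E
t=9: vr[A=2048/335 B=3410944/666985 D=967916032/175417055 E=5106688/666985 F=3067904/666985 G=202752/43885] → run F
t=10: vr[A=2048/335 B=3410944/666985 D=967916032/175417055 E=5106688/666985 F=538493952/87375035 G=202752/43885] → run G
t=11: vr[A=2048/335 B=3410944/666985 D=967916032/175417055 E=5106688/666985 F=538493952/87375035 G=54272/8777] → run B
t=12: vr[A=2048/335 B=3753984/666985 D=967916032/175417055 E=5106688/666985 F=538493952/87375035 G=54272/8777] → run D
t=13: vr[A=2048/335 B=3753984/666985 D=1309412352/175417055 E=5106688/666985 F=538493952/87375035 G=54272/8777] → run B
t=14: vr[A=2048/335 D=1309412352/175417055 E=5106688/666985 F=538493952/87375035 G=54272/8777] → run A
t=15: vr[D=1309412352/175417055 E=5106688/666985 F=538493952/87375035 G=54272/8777] → run F
t=16: vr[D=1309412352/175417055 E=5106688/666985 F=135018496/17475007 G=54272/8777] → run G
t=17: vr[D=1309412352/175417055 E=5106688/666985 F=135018496/17475007 G=339968/43885] → run D
t=18: vr[D=1650908672/175417055 E=5106688/666985 F=135018496/17475007 G=339968/43885] → run E
t=19: vr[D=1650908672/175417055 E=7145472/666985 F=135018496/17475007 G=339968/43885] → run F
t=20: vr[D=1650908672/175417055 E=7145472/666985 F=811691008/87375035 G=339968/43885] → run G
t=21: vr[D=1650908672/175417055 E=7145472/666985 F=811691008/87375035] → run F
t=22: vr[D=1650908672/175417055 E=7145472/666985 F=948289536/87375035] → run D
t=23: vr[D=1992404992/175417055 E=7145472/666985 F=948289536/87375035] → run E
t=24: vr[D=1992404992/175417055 E=9184256/666985 F=948289536/87375035] → run F
t=25: vr[D=1992404992/175417055 E=9184256/666985 F=1084888064/87375035] → run D
t=26: vr[D=2333901312/175417055 E=9184256/666985 F=1084888064/87375035] → run F
t=27: vr[D=2333901312/175417055 E=9184256/666985 F=1221486592/87375035] → run D
t=28: vr[E=9184256/666985 F=1221486592/87375035] → run E
t=29: vr[E=2244608/133397 F=1221486592/87375035] → run F
t=30: vr[E=2244608/133397] → run E
t=31: (idle)
t=32: (idle)
t=33: (idle)
t=34: (idle)
t=35: (idle)
t=36: (idle)
t=37: (idle)
t=38: (idle)

running at tick 18 = E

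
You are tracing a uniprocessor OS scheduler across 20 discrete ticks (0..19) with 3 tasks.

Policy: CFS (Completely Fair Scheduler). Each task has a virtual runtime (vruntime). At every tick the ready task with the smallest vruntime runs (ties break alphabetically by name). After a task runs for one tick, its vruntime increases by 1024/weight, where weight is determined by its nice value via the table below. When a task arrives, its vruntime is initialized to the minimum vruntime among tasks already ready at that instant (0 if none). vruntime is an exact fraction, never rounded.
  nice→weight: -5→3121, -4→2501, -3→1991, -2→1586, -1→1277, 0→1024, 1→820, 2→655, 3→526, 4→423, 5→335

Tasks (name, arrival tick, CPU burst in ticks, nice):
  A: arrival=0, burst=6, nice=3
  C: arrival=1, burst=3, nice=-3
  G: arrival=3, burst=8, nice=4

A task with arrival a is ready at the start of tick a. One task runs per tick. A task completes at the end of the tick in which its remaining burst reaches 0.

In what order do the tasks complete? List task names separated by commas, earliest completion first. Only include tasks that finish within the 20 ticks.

completion order = C, A, G

t=0: vr[A=0] → run A
t=1: vr[A=512/263 C=512/263] → run A
t=2: vr[A=1024/263 C=512/263] → run C
t=3: vr[A=1024/263 C=1288704/523633 G=1288704/523633] → run C
t=4: vr[A=1024/263 C=1558016/523633 G=1288704/523633] → run G
t=5: vr[A=1024/263 C=1558016/523633 G=1081321984/221496759] → run C
t=6: vr[A=1024/263 G=1081321984/221496759] → run A
t=7: vr[A=1536/263 G=1081321984/221496759] → run G
t=8: vr[A=1536/263 G=1617522176/221496759] → run A
t=9: vr[A=2048/263 G=1617522176/221496759] → run G
t=10: vr[A=2048/263 G=717907456/73832253] → run A
t=11: vr[A=2560/263 G=717907456/73832253] → run G
t=12: vr[A=2560/263 G=2689922560/221496759] → run A
t=13: vr[G=2689922560/221496759] → run G
t=14: vr[G=3226122752/221496759] → run G
t=15: vr[G=1254107648/73832253] → run G
t=16: vr[G=4298523136/221496759] → run G
t=17: (idle)
t=18: (idle)
t=19: (idle)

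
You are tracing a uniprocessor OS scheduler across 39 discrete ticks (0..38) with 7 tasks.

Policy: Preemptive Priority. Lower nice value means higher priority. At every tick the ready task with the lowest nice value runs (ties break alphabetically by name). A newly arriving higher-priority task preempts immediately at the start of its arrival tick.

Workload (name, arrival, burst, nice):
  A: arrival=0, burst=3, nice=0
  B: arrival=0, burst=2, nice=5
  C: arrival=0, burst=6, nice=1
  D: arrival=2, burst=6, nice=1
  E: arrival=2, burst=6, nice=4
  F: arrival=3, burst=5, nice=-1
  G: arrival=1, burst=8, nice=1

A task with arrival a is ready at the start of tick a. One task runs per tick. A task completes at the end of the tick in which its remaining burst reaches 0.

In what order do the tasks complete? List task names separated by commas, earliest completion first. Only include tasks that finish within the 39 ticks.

completion order = A, F, C, D, G, E, B

t=0: ready={A,B,C} → run A
t=1: ready={A,B,C,G} → run A
t=2: ready={A,B,C,D,E,G} → run A
t=3: ready={B,C,D,E,F,G} → run F
t=4: ready={B,C,D,E,F,G} → run F
t=5: ready={B,C,D,E,F,G} → run F
t=6: ready={B,C,D,E,F,G} → run F
t=7: ready={B,C,D,E,F,G} → run F
t=8: ready={B,C,D,E,G} → run C
t=9: ready={B,C,D,E,G} → run C
t=10: ready={B,C,D,E,G} → run C
t=11: ready={B,C,D,E,G} → run C
t=12: ready={B,C,D,E,G} → run C
t=13: ready={B,C,D,E,G} → run C
t=14: ready={B,D,E,G} → run D
t=15: ready={B,D,E,G} → run D
t=16: ready={B,D,E,G} → run D
t=17: ready={B,D,E,G} → run D
t=18: ready={B,D,E,G} → run D
t=19: ready={B,D,E,G} → run D
t=20: ready={B,E,G} → run G
t=21: ready={B,E,G} → run G
t=22: ready={B,E,G} → run G
t=23: ready={B,E,G} → run G
t=24: ready={B,E,G} → run G
t=25: ready={B,E,G} → run G
t=26: ready={B,E,G} → run G
t=27: ready={B,E,G} → run G
t=28: ready={B,E} → run E
t=29: ready={B,E} → run E
t=30: ready={B,E} → run E
t=31: ready={B,E} → run E
t=32: ready={B,E} → run E
t=33: ready={B,E} → run E
t=34: ready={B} → run B
t=35: ready={B} → run B
t=36: (idle)
t=37: (idle)
t=38: (idle)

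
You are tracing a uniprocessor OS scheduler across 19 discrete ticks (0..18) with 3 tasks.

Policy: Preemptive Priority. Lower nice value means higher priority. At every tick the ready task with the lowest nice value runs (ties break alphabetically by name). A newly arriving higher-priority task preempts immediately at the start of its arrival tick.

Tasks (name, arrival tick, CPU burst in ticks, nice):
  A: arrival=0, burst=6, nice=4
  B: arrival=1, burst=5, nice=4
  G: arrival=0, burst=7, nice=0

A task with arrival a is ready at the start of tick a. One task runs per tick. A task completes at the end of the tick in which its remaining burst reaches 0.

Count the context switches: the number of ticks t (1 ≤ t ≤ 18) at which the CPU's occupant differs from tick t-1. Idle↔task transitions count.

t=0: ready={A,G} → run G
t=1: ready={A,B,G} → run G
t=2: ready={A,B,G} → run G
t=3: ready={A,B,G} → run G
t=4: ready={A,B,G} → run G
t=5: ready={A,B,G} → run G
t=6: ready={A,B,G} → run G
t=7: ready={A,B} → run A
t=8: ready={A,B} → run A
t=9: ready={A,B} → run A
t=10: ready={A,B} → run A
t=11: ready={A,B} → run A
t=12: ready={A,B} → run A
t=13: ready={B} → run B
t=14: ready={B} → run B
t=15: ready={B} → run B
t=16: ready={B} → run B
t=17: ready={B} → run B
t=18: (idle)

context switches = 3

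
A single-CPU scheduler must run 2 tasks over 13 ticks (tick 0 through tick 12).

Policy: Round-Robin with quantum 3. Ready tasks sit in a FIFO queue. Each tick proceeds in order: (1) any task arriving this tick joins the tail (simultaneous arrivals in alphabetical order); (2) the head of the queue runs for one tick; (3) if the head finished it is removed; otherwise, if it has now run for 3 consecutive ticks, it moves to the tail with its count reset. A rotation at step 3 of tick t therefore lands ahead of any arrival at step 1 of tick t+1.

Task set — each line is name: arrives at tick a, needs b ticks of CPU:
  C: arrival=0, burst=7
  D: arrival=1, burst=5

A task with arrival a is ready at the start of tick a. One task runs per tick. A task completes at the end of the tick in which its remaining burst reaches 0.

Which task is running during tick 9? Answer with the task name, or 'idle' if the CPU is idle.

running at tick 9 = D

t=0: queue=[C] q_used=0 → run C
t=1: queue=[C,D] q_used=1 → run C
t=2: queue=[C,D] q_used=2 → run C
t=3: queue=[D,C] q_used=0 → run D
t=4: queue=[D,C] q_used=1 → run D
t=5: queue=[D,C] q_used=2 → run D
t=6: queue=[C,D] q_used=0 → run C
t=7: queue=[C,D] q_used=1 → run C
t=8: queue=[C,D] q_used=2 → run C
t=9: queue=[D,C] q_used=0 → run D
t=10: queue=[D,C] q_used=1 → run D
t=11: queue=[C] q_used=0 → run C
t=12: (idle)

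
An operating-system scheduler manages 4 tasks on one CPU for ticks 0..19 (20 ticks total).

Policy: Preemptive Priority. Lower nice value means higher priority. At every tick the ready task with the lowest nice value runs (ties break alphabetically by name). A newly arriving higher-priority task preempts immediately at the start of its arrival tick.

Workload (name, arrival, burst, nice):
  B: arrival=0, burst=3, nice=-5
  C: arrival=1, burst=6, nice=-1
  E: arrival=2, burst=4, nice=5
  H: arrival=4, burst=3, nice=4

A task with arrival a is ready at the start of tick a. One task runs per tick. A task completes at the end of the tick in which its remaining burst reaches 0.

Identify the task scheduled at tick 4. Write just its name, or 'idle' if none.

running at tick 4 = C

t=0: ready={B} → run B
t=1: ready={B,C} → run B
t=2: ready={B,C,E} → run B
t=3: ready={C,E} → run C
t=4: ready={C,E,H} → run C
t=5: ready={C,E,H} → run C
t=6: ready={C,E,H} → run C
t=7: ready={C,E,H} → run C
t=8: ready={C,E,H} → run C
t=9: ready={E,H} → run H
t=10: ready={E,H} → run H
t=11: ready={E,H} → run H
t=12: ready={E} → run E
t=13: ready={E} → run E
t=14: ready={E} → run E
t=15: ready={E} → run E
t=16: (idle)
t=17: (idle)
t=18: (idle)
t=19: (idle)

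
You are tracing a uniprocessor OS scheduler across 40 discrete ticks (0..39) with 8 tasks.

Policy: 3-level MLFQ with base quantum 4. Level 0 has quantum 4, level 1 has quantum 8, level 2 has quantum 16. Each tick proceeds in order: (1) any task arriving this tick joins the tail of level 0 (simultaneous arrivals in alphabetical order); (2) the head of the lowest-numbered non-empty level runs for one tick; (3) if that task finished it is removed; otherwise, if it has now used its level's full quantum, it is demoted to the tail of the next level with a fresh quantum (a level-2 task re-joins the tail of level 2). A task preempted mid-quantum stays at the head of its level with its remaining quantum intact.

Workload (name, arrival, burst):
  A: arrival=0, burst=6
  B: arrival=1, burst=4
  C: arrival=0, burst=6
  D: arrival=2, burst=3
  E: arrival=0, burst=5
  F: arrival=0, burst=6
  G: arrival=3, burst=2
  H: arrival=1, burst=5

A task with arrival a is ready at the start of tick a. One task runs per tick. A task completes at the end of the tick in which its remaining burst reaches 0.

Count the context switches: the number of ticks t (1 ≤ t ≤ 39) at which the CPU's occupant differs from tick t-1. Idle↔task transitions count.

context switches = 13

t=0: L0/L1/L2 = ACEF/-/- → run A
t=1: L0/L1/L2 = ACEFBH/-/- → run A
t=2: L0/L1/L2 = ACEFBHD/-/- → run A
t=3: L0/L1/L2 = ACEFBHDG/-/- → run A
t=4: L0/L1/L2 = CEFBHDG/A/- → run C
t=5: L0/L1/L2 = CEFBHDG/A/- → run C
t=6: L0/L1/L2 = CEFBHDG/A/- → run C
t=7: L0/L1/L2 = CEFBHDG/A/- → run C
t=8: L0/L1/L2 = EFBHDG/AC/- → run E
t=9: L0/L1/L2 = EFBHDG/AC/- → run E
t=10: L0/L1/L2 = EFBHDG/AC/- → run E
t=11: L0/L1/L2 = EFBHDG/AC/- → run E
t=12: L0/L1/L2 = FBHDG/ACE/- → run F
t=13: L0/L1/L2 = FBHDG/ACE/- → run F
t=14: L0/L1/L2 = FBHDG/ACE/- → run F
t=15: L0/L1/L2 = FBHDG/ACE/- → run F
t=16: L0/L1/L2 = BHDG/ACEF/- → run B
t=17: L0/L1/L2 = BHDG/ACEF/- → run B
t=18: L0/L1/L2 = BHDG/ACEF/- → run B
t=19: L0/L1/L2 = BHDG/ACEF/- → run B
t=20: L0/L1/L2 = HDG/ACEF/- → run H
t=21: L0/L1/L2 = HDG/ACEF/- → run H
t=22: L0/L1/L2 = HDG/ACEF/- → run H
t=23: L0/L1/L2 = HDG/ACEF/- → run H
t=24: L0/L1/L2 = DG/ACEFH/- → run D
t=25: L0/L1/L2 = DG/ACEFH/- → run D
t=26: L0/L1/L2 = DG/ACEFH/- → run D
t=27: L0/L1/L2 = G/ACEFH/- → run G
t=28: L0/L1/L2 = G/ACEFH/- → run G
t=29: L0/L1/L2 = -/ACEFH/- → run A
t=30: L0/L1/L2 = -/ACEFH/- → run A
t=31: L0/L1/L2 = -/CEFH/- → run C
t=32: L0/L1/L2 = -/CEFH/- → run C
t=33: L0/L1/L2 = -/EFH/- → run E
t=34: L0/L1/L2 = -/FH/- → run F
t=35: L0/L1/L2 = -/FH/- → run F
t=36: L0/L1/L2 = -/H/- → run H
t=37: (idle)
t=38: (idle)
t=39: (idle)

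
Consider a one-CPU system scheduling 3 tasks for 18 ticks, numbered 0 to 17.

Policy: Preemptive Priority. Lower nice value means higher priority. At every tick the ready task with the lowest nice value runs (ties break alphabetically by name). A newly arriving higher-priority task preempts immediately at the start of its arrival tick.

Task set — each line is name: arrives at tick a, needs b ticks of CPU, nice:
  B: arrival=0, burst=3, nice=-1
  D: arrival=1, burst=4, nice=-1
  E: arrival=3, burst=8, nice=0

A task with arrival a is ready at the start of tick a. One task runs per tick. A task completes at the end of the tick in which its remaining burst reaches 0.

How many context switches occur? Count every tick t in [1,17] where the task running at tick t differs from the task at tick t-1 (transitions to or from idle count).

context switches = 3

t=0: ready={B} → run B
t=1: ready={B,D} → run B
t=2: ready={B,D} → run B
t=3: ready={D,E} → run D
t=4: ready={D,E} → run D
t=5: ready={D,E} → run D
t=6: ready={D,E} → run D
t=7: ready={E} → run E
t=8: ready={E} → run E
t=9: ready={E} → run E
t=10: ready={E} → run E
t=11: ready={E} → run E
t=12: ready={E} → run E
t=13: ready={E} → run E
t=14: ready={E} → run E
t=15: (idle)
t=16: (idle)
t=17: (idle)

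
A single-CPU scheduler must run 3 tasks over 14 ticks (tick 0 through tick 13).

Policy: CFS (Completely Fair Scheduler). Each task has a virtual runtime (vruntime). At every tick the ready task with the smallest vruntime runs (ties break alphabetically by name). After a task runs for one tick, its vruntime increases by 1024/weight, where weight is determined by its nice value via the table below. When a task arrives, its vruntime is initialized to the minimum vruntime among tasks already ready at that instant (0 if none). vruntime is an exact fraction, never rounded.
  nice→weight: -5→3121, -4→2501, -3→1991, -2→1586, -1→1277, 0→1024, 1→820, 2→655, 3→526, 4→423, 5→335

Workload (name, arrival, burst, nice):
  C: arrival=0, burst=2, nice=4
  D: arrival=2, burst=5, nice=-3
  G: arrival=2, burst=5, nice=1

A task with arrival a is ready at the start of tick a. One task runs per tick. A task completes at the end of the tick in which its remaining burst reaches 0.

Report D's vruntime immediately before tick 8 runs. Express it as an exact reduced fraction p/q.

t=0: vr[C=0] → run C
t=1: vr[C=1024/423] → run C
t=2: vr[D=0 G=0] → run D
t=3: vr[D=1024/1991 G=0] → run G
t=4: vr[D=1024/1991 G=256/205] → run D
t=5: vr[D=2048/1991 G=256/205] → run D
t=6: vr[D=3072/1991 G=256/205] → run G
t=7: vr[D=3072/1991 G=512/205] → run D
t=8: vr[D=4096/1991 G=512/205] → run D
t=9: vr[G=512/205] → run G
t=10: vr[G=768/205] → run G
t=11: vr[G=1024/205] → run G
t=12: (idle)
t=13: (idle)

vruntime(D, start of tick 8) = 4096/1991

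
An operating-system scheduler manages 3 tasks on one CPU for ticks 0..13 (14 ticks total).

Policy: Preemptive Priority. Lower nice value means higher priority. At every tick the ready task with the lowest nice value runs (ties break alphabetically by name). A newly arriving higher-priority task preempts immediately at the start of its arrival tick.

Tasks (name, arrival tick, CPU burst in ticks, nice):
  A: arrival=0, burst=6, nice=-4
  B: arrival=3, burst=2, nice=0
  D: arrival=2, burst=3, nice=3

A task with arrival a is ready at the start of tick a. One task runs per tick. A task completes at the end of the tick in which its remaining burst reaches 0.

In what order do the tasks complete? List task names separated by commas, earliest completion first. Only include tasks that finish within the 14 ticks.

t=0: ready={A} → run A
t=1: ready={A} → run A
t=2: ready={A,D} → run A
t=3: ready={A,B,D} → run A
t=4: ready={A,B,D} → run A
t=5: ready={A,B,D} → run A
t=6: ready={B,D} → run B
t=7: ready={B,D} → run B
t=8: ready={D} → run D
t=9: ready={D} → run D
t=10: ready={D} → run D
t=11: (idle)
t=12: (idle)
t=13: (idle)

completion order = A, B, D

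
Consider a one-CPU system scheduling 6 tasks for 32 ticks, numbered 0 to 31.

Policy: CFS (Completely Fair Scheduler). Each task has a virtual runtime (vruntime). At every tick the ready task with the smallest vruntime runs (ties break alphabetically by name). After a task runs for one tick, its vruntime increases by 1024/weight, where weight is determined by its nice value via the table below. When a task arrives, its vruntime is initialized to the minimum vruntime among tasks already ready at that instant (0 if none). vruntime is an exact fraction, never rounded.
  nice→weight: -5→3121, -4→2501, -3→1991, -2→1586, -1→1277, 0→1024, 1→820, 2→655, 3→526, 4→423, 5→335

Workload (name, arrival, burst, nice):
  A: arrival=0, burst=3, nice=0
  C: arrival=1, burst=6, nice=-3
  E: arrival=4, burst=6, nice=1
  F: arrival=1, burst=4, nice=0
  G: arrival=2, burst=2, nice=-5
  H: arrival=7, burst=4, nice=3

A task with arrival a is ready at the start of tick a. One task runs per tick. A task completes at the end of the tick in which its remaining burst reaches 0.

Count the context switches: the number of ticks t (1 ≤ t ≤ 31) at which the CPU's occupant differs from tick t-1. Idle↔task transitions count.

context switches = 22

t=0: vr[A=0] → run A
t=1: vr[A=1 C=1 F=1] → run A
t=2: vr[A=2 C=1 F=1 G=1] → run C
t=3: vr[A=2 C=3015/1991 F=1 G=1] → run F
t=4: vr[A=2 C=3015/1991 E=1 F=2 G=1] → run E
t=5: vr[A=2 C=3015/1991 E=461/205 F=2 G=1] → run G
t=6: vr[A=2 C=3015/1991 E=461/205 F=2 G=4145/3121] → run G
t=7: vr[A=2 C=3015/1991 E=461/205 F=2 H=3015/1991] → run C
t=8: vr[A=2 C=4039/1991 E=461/205 F=2 H=3015/1991] → run H
t=9: vr[A=2 C=4039/1991 E=461/205 F=2 H=1812337/523633] → run A
t=10: vr[C=4039/1991 E=461/205 F=2 H=1812337/523633] → run F
t=11: vr[C=4039/1991 E=461/205 F=3 H=1812337/523633] → run C
t=12: vr[C=5063/1991 E=461/205 F=3 H=1812337/523633] → run E
t=13: vr[C=5063/1991 E=717/205 F=3 H=1812337/523633] → run C
t=14: vr[C=6087/1991 E=717/205 F=3 H=1812337/523633] → run F
t=15: vr[C=6087/1991 E=717/205 F=4 H=1812337/523633] → run C
t=16: vr[C=7111/1991 E=717/205 F=4 H=1812337/523633] → run H
t=17: vr[C=7111/1991 E=717/205 F=4 H=2831729/523633] → run E
t=18: vr[C=7111/1991 E=973/205 F=4 H=2831729/523633] → run C
t=19: vr[E=973/205 F=4 H=2831729/523633] → run F
t=20: vr[E=973/205 H=2831729/523633] → run E
t=21: vr[E=1229/205 H=2831729/523633] → run H
t=22: vr[E=1229/205 H=3851121/523633] → run E
t=23: vr[E=297/41 H=3851121/523633] → run E
t=24: vr[H=3851121/523633] → run H
t=25: (idle)
t=26: (idle)
t=27: (idle)
t=28: (idle)
t=29: (idle)
t=30: (idle)
t=31: (idle)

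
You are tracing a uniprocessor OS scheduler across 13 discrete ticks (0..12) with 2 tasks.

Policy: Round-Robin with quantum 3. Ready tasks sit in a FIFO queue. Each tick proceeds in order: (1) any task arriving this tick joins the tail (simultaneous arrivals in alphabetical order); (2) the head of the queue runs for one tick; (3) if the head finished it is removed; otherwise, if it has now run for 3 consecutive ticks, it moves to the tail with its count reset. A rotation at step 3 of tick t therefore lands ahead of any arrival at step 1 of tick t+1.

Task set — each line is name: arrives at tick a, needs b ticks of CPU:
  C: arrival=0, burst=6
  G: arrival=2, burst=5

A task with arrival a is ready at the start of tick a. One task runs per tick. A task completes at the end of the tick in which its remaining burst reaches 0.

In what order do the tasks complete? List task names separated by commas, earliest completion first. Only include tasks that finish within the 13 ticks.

t=0: queue=[C] q_used=0 → run C
t=1: queue=[C] q_used=1 → run C
t=2: queue=[C,G] q_used=2 → run C
t=3: queue=[G,C] q_used=0 → run G
t=4: queue=[G,C] q_used=1 → run G
t=5: queue=[G,C] q_used=2 → run G
t=6: queue=[C,G] q_used=0 → run C
t=7: queue=[C,G] q_used=1 → run C
t=8: queue=[C,G] q_used=2 → run C
t=9: queue=[G] q_used=0 → run G
t=10: queue=[G] q_used=1 → run G
t=11: (idle)
t=12: (idle)

completion order = C, G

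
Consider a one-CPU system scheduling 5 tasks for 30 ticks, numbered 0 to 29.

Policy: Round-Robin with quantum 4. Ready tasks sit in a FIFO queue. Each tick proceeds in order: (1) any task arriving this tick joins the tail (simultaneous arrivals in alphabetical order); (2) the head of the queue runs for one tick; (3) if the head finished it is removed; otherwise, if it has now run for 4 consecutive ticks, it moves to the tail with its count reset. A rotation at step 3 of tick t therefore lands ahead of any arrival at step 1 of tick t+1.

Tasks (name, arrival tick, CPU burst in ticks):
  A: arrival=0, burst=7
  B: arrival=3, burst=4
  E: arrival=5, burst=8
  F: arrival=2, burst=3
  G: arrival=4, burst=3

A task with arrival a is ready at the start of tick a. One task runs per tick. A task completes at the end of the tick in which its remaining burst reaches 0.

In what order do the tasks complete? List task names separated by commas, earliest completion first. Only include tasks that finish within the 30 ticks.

t=0: queue=[A] q_used=0 → run A
t=1: queue=[A] q_used=1 → run A
t=2: queue=[A,F] q_used=2 → run A
t=3: queue=[A,F,B] q_used=3 → run A
t=4: queue=[F,B,A,G] q_used=0 → run F
t=5: queue=[F,B,A,G,E] q_used=1 → run F
t=6: queue=[F,B,A,G,E] q_used=2 → run F
t=7: queue=[B,A,G,E] q_used=0 → run B
t=8: queue=[B,A,G,E] q_used=1 → run B
t=9: queue=[B,A,G,E] q_used=2 → run B
t=10: queue=[B,A,G,E] q_used=3 → run B
t=11: queue=[A,G,E] q_used=0 → run A
t=12: queue=[A,G,E] q_used=1 → run A
t=13: queue=[A,G,E] q_used=2 → run A
t=14: queue=[G,E] q_used=0 → run G
t=15: queue=[G,E] q_used=1 → run G
t=16: queue=[G,E] q_used=2 → run G
t=17: queue=[E] q_used=0 → run E
t=18: queue=[E] q_used=1 → run E
t=19: queue=[E] q_used=2 → run E
t=20: queue=[E] q_used=3 → run E
t=21: queue=[E] q_used=0 → run E
t=22: queue=[E] q_used=1 → run E
t=23: queue=[E] q_used=2 → run E
t=24: queue=[E] q_used=3 → run E
t=25: (idle)
t=26: (idle)
t=27: (idle)
t=28: (idle)
t=29: (idle)

completion order = F, B, A, G, E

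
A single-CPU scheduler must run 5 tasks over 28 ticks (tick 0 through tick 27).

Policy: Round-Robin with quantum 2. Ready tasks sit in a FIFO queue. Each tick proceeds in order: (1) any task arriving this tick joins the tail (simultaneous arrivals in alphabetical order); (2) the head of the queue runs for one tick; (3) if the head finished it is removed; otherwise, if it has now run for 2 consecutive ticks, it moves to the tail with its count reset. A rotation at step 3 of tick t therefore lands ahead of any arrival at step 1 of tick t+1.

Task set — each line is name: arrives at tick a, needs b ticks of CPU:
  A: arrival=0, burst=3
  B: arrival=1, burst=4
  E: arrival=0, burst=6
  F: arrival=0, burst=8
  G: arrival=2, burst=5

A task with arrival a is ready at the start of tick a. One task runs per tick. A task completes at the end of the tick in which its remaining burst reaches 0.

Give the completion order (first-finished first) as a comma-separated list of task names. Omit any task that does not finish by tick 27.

t=0: queue=[A,E,F] q_used=0 → run A
t=1: queue=[A,E,F,B] q_used=1 → run A
t=2: queue=[E,F,B,A,G] q_used=0 → run E
t=3: queue=[E,F,B,A,G] q_used=1 → run E
t=4: queue=[F,B,A,G,E] q_used=0 → run F
t=5: queue=[F,B,A,G,E] q_used=1 → run F
t=6: queue=[B,A,G,E,F] q_used=0 → run B
t=7: queue=[B,A,G,E,F] q_used=1 → run B
t=8: queue=[A,G,E,F,B] q_used=0 → run A
t=9: queue=[G,E,F,B] q_used=0 → run G
t=10: queue=[G,E,F,B] q_used=1 → run G
t=11: queue=[E,F,B,G] q_used=0 → run E
t=12: queue=[E,F,B,G] q_used=1 → run E
t=13: queue=[F,B,G,E] q_used=0 → run F
t=14: queue=[F,B,G,E] q_used=1 → run F
t=15: queue=[B,G,E,F] q_used=0 → run B
t=16: queue=[B,G,E,F] q_used=1 → run B
t=17: queue=[G,E,F] q_used=0 → run G
t=18: queue=[G,E,F] q_used=1 → run G
t=19: queue=[E,F,G] q_used=0 → run E
t=20: queue=[E,F,G] q_used=1 → run E
t=21: queue=[F,G] q_used=0 → run F
t=22: queue=[F,G] q_used=1 → run F
t=23: queue=[G,F] q_used=0 → run G
t=24: queue=[F] q_used=0 → run F
t=25: queue=[F] q_used=1 → run F
t=26: (idle)
t=27: (idle)

completion order = A, B, E, G, F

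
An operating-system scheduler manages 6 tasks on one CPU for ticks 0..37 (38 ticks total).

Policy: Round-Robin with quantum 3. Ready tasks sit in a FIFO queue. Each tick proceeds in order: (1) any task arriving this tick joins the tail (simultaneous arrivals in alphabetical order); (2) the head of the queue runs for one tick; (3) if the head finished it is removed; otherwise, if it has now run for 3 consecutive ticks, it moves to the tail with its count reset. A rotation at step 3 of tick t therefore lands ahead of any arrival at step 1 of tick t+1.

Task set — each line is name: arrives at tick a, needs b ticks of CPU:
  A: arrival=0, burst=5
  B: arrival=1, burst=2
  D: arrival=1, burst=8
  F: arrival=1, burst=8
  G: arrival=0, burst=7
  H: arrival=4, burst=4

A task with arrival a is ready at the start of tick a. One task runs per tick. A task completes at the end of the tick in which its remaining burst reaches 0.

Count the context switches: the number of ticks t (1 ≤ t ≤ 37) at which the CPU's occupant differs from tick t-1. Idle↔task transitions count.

context switches = 14

t=0: queue=[A,G] q_used=0 → run A
t=1: queue=[A,G,B,D,F] q_used=1 → run A
t=2: queue=[A,G,B,D,F] q_used=2 → run A
t=3: queue=[G,B,D,F,A] q_used=0 → run G
t=4: queue=[G,B,D,F,A,H] q_used=1 → run G
t=5: queue=[G,B,D,F,A,H] q_used=2 → run G
t=6: queue=[B,D,F,A,H,G] q_used=0 → run B
t=7: queue=[B,D,F,A,H,G] q_used=1 → run B
t=8: queue=[D,F,A,H,G] q_used=0 → run D
t=9: queue=[D,F,A,H,G] q_used=1 → run D
t=10: queue=[D,F,A,H,G] q_used=2 → run D
t=11: queue=[F,A,H,G,D] q_used=0 → run F
t=12: queue=[F,A,H,G,D] q_used=1 → run F
t=13: queue=[F,A,H,G,D] q_used=2 → run F
t=14: queue=[A,H,G,D,F] q_used=0 → run A
t=15: queue=[A,H,G,D,F] q_used=1 → run A
t=16: queue=[H,G,D,F] q_used=0 → run H
t=17: queue=[H,G,D,F] q_used=1 → run H
t=18: queue=[H,G,D,F] q_used=2 → run H
t=19: queue=[G,D,F,H] q_used=0 → run G
t=20: queue=[G,D,F,H] q_used=1 → run G
t=21: queue=[G,D,F,H] q_used=2 → run G
t=22: queue=[D,F,H,G] q_used=0 → run D
t=23: queue=[D,F,H,G] q_used=1 → run D
t=24: queue=[D,F,H,G] q_used=2 → run D
t=25: queue=[F,H,G,D] q_used=0 → run F
t=26: queue=[F,H,G,D] q_used=1 → run F
t=27: queue=[F,H,G,D] q_used=2 → run F
t=28: queue=[H,G,D,F] q_used=0 → run H
t=29: queue=[G,D,F] q_used=0 → run G
t=30: queue=[D,F] q_used=0 → run D
t=31: queue=[D,F] q_used=1 → run D
t=32: queue=[F] q_used=0 → run F
t=33: queue=[F] q_used=1 → run F
t=34: (idle)
t=35: (idle)
t=36: (idle)
t=37: (idle)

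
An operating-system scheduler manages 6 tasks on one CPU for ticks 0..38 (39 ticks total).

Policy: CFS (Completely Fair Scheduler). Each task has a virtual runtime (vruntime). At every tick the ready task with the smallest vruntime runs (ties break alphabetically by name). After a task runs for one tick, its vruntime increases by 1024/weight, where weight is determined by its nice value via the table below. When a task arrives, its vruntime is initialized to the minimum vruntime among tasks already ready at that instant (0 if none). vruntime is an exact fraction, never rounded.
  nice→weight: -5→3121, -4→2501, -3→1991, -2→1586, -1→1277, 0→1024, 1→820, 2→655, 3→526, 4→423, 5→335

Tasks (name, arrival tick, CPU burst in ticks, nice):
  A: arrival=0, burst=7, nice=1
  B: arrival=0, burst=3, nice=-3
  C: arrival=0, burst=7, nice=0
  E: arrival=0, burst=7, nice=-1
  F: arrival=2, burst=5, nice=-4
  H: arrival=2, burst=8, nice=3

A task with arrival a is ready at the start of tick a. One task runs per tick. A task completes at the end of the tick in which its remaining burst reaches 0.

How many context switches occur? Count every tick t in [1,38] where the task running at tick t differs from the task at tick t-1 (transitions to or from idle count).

context switches = 32

t=0: vr[A=0 B=0 C=0 E=0] → run A
t=1: vr[A=256/205 B=0 C=0 E=0] → run B
t=2: vr[A=256/205 B=1024/1991 C=0 E=0 F=0 H=0] → run C
t=3: vr[A=256/205 B=1024/1991 C=1 E=0 F=0 H=0] → run E
t=4: vr[A=256/205 B=1024/1991 C=1 E=1024/1277 F=0 H=0] → run F
t=5: vr[A=256/205 B=1024/1991 C=1 E=1024/1277 F=1024/2501 H=0] → run H
t=6: vr[A=256/205 B=1024/1991 C=1 E=1024/1277 F=1024/2501 H=512/263] → run F
t=7: vr[A=256/205 B=1024/1991 C=1 E=1024/1277 F=2048/2501 H=512/263] → run B
t=8: vr[A=256/205 B=2048/1991 C=1 E=1024/1277 F=2048/2501 H=512/263] → run E
t=9: vr[A=256/205 B=2048/1991 C=1 E=2048/1277 F=2048/2501 H=512/263] → run F
t=10: vr[A=256/205 B=2048/1991 C=1 E=2048/1277 F=3072/2501 H=512/263] → run C
t=11: vr[A=256/205 B=2048/1991 C=2 E=2048/1277 F=3072/2501 H=512/263] → run B
t=12: vr[A=256/205 C=2 E=2048/1277 F=3072/2501 H=512/263] → run F
t=13: vr[A=256/205 C=2 E=2048/1277 F=4096/2501 H=512/263] → run A
t=14: vr[A=512/205 C=2 E=2048/1277 F=4096/2501 H=512/263] → run E
t=15: vr[A=512/205 C=2 E=3072/1277 F=4096/2501 H=512/263] → run F
t=16: vr[A=512/205 C=2 E=3072/1277 H=512/263] → run H
t=17: vr[A=512/205 C=2 E=3072/1277 H=1024/263] → run C
t=18: vr[A=512/205 C=3 E=3072/1277 H=1024/263] → run E
t=19: vr[A=512/205 C=3 E=4096/1277 H=1024/263] → run A
t=20: vr[A=768/205 C=3 E=4096/1277 H=1024/263] → run C
t=21: vr[A=768/205 C=4 E=4096/1277 H=1024/263] → run E
t=22: vr[A=768/205 C=4 E=5120/1277 H=1024/263] → run A
t=23: vr[A=1024/205 C=4 E=5120/1277 H=1024/263] → run H
t=24: vr[A=1024/205 C=4 E=5120/1277 H=1536/263] → run C
t=25: vr[A=1024/205 C=5 E=5120/1277 H=1536/263] → run E
t=26: vr[A=1024/205 C=5 E=6144/1277 H=1536/263] → run E
t=27: vr[A=1024/205 C=5 H=1536/263] → run A
t=28: vr[A=256/41 C=5 H=1536/263] → run C
t=29: vr[A=256/41 C=6 H=1536/263] → run H
t=30: vr[A=256/41 C=6 H=2048/263] → run C
t=31: vr[A=256/41 H=2048/263] → run A
t=32: vr[A=1536/205 H=2048/263] → run A
t=33: vr[H=2048/263] → run H
t=34: vr[H=2560/263] → run H
t=35: vr[H=3072/263] → run H
t=36: vr[H=3584/263] → run H
t=37: (idle)
t=38: (idle)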